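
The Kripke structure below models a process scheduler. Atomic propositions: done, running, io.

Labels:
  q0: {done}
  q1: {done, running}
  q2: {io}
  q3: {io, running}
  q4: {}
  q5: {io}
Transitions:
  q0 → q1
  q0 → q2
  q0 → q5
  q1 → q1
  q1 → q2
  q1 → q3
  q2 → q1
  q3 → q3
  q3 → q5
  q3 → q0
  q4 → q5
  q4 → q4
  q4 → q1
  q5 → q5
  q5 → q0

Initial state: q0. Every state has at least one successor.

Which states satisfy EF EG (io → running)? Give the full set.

{q0, q1, q2, q3, q4, q5}

States satisfying EG (io → running): {q0, q1, q3, q4}.
States satisfying EF EG (io → running): {q0, q1, q2, q3, q4, q5}.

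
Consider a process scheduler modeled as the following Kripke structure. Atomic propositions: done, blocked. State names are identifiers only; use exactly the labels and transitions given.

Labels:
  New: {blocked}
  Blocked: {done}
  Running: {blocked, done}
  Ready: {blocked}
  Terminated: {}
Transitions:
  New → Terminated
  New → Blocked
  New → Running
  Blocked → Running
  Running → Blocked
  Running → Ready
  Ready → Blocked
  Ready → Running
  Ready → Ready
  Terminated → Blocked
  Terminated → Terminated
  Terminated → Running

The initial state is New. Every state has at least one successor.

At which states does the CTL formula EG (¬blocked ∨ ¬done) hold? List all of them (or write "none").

States satisfying ¬blocked ∨ ¬done: {New, Blocked, Ready, Terminated}.
States satisfying EG (¬blocked ∨ ¬done): {New, Ready, Terminated}.

{New, Ready, Terminated}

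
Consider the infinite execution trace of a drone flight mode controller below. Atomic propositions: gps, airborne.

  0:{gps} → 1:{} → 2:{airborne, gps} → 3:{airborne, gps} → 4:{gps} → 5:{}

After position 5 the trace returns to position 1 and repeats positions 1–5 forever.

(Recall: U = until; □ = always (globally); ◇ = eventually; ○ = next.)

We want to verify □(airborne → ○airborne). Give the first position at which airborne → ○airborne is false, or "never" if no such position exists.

3

Check airborne → ○airborne at each position in order: 0 ✓, 1 ✓, 2 ✓.
At position 3 the labels are {airborne, gps} and the next position 4 has {gps}, so airborne → ○airborne is false there. This is the first violation.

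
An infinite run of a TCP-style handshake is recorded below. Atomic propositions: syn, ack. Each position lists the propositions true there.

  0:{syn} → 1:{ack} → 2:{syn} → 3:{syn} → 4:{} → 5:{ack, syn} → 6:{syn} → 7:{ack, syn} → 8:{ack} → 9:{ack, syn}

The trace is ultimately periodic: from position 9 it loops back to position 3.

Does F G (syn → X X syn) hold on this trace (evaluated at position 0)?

G (syn → X X syn) is false at every position 0..9, so it never becomes true and F G (syn → X X syn) fails.

No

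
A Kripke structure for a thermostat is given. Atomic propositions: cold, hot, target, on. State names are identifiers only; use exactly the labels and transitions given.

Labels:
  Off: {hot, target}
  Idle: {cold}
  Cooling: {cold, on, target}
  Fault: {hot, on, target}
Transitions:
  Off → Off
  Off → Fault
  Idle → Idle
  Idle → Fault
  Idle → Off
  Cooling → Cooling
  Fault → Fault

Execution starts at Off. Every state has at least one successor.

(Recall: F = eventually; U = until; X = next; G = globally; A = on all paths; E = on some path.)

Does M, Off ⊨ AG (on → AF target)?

States satisfying on → AF target: {Off, Idle, Cooling, Fault}.
States satisfying AG (on → AF target): {Off, Idle, Cooling, Fault}.
Every state reachable from Off satisfies on → AF target.
Off ∈ Sat(AG (on → AF target)).

Yes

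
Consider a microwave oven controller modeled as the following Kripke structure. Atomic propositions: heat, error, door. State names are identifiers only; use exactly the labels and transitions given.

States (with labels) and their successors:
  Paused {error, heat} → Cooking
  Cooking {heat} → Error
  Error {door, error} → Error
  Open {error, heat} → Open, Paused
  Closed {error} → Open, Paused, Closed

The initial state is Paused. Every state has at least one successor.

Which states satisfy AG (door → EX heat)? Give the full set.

none

States satisfying door → EX heat: {Paused, Cooking, Open, Closed}.
States satisfying AG (door → EX heat): ∅.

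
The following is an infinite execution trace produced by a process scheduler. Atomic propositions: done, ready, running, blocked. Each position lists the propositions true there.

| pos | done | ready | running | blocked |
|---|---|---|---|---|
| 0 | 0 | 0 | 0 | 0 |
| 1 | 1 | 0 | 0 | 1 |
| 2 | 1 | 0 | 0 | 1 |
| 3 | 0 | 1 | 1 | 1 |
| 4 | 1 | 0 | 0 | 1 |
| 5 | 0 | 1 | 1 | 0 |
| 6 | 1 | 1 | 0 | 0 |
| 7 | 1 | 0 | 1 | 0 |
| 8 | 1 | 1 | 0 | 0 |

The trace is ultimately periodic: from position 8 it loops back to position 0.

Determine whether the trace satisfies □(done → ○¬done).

done → ○¬done must hold at every position from 0 onward. It fails at position 1, so □(done → ○¬done) is false.
Positions where done holds: 1, 2, 4, 6, 7, 8.
Check ○¬done at each: 1→fails, 2→ok, 4→ok, 6→fails, 7→fails, 8→ok.

Does not hold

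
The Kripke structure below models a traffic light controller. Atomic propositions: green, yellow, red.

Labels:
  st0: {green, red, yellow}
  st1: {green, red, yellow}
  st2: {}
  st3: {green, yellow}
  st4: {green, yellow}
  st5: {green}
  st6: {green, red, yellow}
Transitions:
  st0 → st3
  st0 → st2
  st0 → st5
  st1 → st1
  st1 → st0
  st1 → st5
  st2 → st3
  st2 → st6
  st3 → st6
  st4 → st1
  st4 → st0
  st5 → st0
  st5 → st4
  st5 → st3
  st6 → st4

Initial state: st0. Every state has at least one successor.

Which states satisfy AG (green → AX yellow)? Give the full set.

States satisfying green → AX yellow: {st2, st3, st4, st5, st6}.
States satisfying AG (green → AX yellow): ∅.

none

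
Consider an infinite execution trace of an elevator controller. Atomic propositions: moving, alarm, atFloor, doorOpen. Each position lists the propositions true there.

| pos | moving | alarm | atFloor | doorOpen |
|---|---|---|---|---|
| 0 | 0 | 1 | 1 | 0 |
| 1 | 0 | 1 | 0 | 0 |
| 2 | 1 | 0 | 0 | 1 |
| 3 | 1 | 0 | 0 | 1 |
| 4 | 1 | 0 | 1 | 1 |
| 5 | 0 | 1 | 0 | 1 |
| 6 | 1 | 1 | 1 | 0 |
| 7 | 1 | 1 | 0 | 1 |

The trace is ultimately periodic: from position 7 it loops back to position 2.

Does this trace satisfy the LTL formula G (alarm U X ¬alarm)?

alarm U X ¬alarm must hold at every position from 0 onward. It fails at position 4, so G (alarm U X ¬alarm) is false.

No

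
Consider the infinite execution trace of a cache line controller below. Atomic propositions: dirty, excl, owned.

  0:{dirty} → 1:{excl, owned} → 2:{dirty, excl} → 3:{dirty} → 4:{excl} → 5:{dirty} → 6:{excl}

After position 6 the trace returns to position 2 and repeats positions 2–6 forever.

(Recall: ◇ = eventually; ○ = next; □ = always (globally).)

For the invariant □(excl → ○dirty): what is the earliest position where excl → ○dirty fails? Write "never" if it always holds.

never

excl → ○dirty holds at every position 0..6, and those are all the positions the trace ever visits, so the invariant □(excl → ○dirty) is never violated.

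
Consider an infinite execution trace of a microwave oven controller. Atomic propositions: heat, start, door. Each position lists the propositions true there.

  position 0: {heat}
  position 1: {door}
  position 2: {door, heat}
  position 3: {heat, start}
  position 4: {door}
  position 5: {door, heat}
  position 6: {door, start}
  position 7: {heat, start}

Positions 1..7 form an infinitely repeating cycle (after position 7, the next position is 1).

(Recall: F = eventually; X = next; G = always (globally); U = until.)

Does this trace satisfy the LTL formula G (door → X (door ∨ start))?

Yes

door → X (door ∨ start) holds at every position 0..7, and those are all positions ever visited, so G (door → X (door ∨ start)) holds.
Positions where door holds: 1, 2, 4, 5, 6.
Check X (door ∨ start) at each: 1→ok, 2→ok, 4→ok, 5→ok, 6→ok.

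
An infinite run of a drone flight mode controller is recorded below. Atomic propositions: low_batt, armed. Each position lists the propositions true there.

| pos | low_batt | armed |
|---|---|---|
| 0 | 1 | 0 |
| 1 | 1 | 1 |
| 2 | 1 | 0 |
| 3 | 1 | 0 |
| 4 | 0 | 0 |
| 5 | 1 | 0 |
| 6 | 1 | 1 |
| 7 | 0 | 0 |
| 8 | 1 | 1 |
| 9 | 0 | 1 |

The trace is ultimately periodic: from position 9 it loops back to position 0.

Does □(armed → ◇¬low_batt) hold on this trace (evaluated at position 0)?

Holds

armed → ◇¬low_batt holds at every position 0..9, and those are all positions ever visited, so □(armed → ◇¬low_batt) holds.
Positions where armed holds: 1, 6, 8, 9.
Check ◇¬low_batt at each: 1→ok, 6→ok, 8→ok, 9→ok.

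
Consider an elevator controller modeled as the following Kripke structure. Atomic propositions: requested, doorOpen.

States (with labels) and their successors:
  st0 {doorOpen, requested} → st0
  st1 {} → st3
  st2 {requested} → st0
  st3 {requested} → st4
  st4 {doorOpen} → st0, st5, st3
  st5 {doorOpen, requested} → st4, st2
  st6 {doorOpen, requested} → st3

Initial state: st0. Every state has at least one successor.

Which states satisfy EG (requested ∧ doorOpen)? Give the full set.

{st0}

States satisfying requested ∧ doorOpen: {st0, st5, st6}.
States satisfying EG (requested ∧ doorOpen): {st0}.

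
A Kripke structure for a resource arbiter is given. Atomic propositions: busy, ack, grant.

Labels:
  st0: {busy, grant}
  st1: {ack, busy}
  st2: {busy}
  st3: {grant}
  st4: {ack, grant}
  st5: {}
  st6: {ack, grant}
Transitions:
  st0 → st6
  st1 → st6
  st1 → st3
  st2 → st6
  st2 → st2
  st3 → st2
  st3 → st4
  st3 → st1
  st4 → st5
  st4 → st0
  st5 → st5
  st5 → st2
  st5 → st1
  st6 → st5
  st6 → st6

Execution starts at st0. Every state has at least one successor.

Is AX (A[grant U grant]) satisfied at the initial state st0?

Satisfied

States satisfying A[grant U grant]: {st0, st3, st4, st6}.
States satisfying AX (A[grant U grant]): {st0, st1}.
st0 ∈ Sat(AX (A[grant U grant])).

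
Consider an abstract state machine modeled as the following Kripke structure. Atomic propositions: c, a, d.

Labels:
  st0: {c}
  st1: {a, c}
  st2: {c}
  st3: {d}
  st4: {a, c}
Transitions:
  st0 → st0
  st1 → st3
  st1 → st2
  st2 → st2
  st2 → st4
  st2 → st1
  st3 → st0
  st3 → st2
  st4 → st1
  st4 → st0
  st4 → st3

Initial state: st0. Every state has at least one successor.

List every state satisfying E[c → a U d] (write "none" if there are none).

{st1, st3, st4}

States satisfying c → a: {st1, st3, st4}.
States satisfying d: {st3}.
States satisfying E[c → a U d]: {st1, st3, st4}.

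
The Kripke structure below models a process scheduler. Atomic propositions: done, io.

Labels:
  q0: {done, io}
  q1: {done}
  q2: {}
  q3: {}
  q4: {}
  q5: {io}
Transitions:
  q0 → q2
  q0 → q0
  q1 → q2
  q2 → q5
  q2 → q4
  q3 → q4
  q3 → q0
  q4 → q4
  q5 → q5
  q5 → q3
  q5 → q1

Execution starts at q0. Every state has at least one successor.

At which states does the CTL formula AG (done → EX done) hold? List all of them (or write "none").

{q4}

States satisfying done → EX done: {q0, q2, q3, q4, q5}.
States satisfying AG (done → EX done): {q4}.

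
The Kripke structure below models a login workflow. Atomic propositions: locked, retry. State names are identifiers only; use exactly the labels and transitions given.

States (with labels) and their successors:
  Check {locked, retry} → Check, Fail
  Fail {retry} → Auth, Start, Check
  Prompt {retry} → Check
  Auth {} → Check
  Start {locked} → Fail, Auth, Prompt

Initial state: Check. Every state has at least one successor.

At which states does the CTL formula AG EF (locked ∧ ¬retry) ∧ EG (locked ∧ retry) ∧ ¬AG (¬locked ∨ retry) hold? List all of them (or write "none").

{Check}

States satisfying EF (locked ∧ ¬retry): {Check, Fail, Prompt, Auth, Start}.
States satisfying AG EF (locked ∧ ¬retry): {Check, Fail, Prompt, Auth, Start}.
States satisfying locked ∧ retry: {Check}.
States satisfying EG (locked ∧ retry): {Check}.
States satisfying ¬locked ∨ retry: {Check, Fail, Prompt, Auth}.
States satisfying AG (¬locked ∨ retry): ∅.
States satisfying ¬AG (¬locked ∨ retry): {Check, Fail, Prompt, Auth, Start}.
States satisfying EG (locked ∧ retry) ∧ ¬AG (¬locked ∨ retry): {Check}.
States satisfying AG EF (locked ∧ ¬retry) ∧ EG (locked ∧ retry) ∧ ¬AG (¬locked ∨ retry): {Check}.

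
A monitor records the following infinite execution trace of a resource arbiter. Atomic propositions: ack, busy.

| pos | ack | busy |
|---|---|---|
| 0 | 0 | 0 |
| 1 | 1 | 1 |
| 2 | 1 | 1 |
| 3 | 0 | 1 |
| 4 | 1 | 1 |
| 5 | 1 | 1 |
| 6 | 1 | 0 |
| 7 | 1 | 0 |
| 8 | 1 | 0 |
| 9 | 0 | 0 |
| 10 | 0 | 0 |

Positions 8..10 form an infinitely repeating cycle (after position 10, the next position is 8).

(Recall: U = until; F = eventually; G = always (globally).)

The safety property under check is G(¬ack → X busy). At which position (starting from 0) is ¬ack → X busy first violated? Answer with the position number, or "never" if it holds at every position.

Check ¬ack → X busy at each position in order: 0 ✓, 1 ✓, 2 ✓, 3 ✓, 4 ✓, 5 ✓, 6 ✓, 7 ✓, 8 ✓.
At position 9 the labels are {} and the next position 10 has {}, so ¬ack → X busy is false there. This is the first violation.

9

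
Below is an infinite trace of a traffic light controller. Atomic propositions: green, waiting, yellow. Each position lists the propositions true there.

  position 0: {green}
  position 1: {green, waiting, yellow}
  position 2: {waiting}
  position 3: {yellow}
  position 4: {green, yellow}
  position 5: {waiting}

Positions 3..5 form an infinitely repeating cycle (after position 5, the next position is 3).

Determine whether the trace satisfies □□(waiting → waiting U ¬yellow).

Holds

□(waiting → waiting U ¬yellow) holds at every position 0..5, and those are all positions ever visited, so □□(waiting → waiting U ¬yellow) holds.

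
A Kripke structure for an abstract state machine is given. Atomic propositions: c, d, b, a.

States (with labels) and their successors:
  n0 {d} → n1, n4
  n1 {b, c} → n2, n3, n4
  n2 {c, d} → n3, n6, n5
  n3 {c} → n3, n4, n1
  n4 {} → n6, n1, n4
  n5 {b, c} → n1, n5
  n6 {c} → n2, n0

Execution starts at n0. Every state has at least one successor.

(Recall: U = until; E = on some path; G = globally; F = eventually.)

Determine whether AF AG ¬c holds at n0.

Violated

States satisfying AG ¬c: ∅.
States satisfying AF AG ¬c: ∅.
There is a path from n0 along which AG ¬c never holds.
n0 ∉ Sat(AF AG ¬c).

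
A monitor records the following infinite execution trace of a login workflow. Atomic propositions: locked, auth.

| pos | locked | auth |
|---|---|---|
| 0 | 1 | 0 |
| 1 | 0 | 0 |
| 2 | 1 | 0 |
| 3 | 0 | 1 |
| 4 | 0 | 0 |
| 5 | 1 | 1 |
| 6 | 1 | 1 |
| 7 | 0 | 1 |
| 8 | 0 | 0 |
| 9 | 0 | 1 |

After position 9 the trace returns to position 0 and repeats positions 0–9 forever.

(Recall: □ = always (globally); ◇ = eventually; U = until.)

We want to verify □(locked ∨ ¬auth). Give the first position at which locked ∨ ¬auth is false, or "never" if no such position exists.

3

Check locked ∨ ¬auth at each position in order: 0 ✓, 1 ✓, 2 ✓.
At position 3 the labels are {auth}, so locked ∨ ¬auth is false there. This is the first violation.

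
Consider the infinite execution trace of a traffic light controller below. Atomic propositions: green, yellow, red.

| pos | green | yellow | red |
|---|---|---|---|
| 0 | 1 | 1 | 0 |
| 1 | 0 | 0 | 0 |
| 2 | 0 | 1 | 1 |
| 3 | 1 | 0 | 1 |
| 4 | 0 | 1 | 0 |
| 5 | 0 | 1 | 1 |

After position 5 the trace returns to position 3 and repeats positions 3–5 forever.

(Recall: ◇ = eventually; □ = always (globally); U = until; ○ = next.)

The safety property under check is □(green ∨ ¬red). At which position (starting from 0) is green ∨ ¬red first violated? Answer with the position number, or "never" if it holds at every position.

2

Check green ∨ ¬red at each position in order: 0 ✓, 1 ✓.
At position 2 the labels are {red, yellow}, so green ∨ ¬red is false there. This is the first violation.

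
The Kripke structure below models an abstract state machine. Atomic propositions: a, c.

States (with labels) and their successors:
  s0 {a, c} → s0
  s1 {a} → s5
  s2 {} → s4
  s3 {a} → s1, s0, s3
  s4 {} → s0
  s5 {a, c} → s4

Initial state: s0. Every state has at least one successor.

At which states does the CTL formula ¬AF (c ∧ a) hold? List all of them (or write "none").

States satisfying c ∧ a: {s0, s5}.
States satisfying AF (c ∧ a): {s0, s1, s2, s4, s5}.
States satisfying ¬AF (c ∧ a): {s3}.

{s3}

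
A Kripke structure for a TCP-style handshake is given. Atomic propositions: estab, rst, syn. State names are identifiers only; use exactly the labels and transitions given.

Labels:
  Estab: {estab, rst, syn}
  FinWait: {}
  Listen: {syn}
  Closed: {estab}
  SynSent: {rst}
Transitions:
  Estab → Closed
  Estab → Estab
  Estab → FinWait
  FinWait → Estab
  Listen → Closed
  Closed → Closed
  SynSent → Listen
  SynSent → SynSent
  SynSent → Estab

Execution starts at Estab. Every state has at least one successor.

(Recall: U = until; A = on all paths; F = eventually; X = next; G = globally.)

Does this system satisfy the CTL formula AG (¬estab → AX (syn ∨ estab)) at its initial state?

Yes

States satisfying ¬estab → AX (syn ∨ estab): {Estab, FinWait, Listen, Closed}.
States satisfying AG (¬estab → AX (syn ∨ estab)): {Estab, FinWait, Listen, Closed}.
Every state reachable from Estab satisfies ¬estab → AX (syn ∨ estab).
Estab ∈ Sat(AG (¬estab → AX (syn ∨ estab))).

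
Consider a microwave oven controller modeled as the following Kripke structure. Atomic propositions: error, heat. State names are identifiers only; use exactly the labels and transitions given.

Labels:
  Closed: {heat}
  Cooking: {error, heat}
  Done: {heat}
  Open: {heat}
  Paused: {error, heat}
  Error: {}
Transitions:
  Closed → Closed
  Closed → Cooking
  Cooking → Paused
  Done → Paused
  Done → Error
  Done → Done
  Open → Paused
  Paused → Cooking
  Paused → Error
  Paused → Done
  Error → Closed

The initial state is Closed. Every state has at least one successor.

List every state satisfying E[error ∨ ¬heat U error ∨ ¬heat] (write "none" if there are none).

{Cooking, Paused, Error}

States satisfying error ∨ ¬heat: {Cooking, Paused, Error}.
States satisfying E[error ∨ ¬heat U error ∨ ¬heat]: {Cooking, Paused, Error}.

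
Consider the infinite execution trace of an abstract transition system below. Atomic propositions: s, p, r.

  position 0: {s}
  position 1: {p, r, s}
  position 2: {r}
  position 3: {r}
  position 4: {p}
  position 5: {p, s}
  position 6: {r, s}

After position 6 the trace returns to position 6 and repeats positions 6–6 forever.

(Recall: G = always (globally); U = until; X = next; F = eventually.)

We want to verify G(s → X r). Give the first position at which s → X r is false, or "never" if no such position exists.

s → X r holds at every position 0..6, and those are all the positions the trace ever visits, so the invariant G(s → X r) is never violated.

never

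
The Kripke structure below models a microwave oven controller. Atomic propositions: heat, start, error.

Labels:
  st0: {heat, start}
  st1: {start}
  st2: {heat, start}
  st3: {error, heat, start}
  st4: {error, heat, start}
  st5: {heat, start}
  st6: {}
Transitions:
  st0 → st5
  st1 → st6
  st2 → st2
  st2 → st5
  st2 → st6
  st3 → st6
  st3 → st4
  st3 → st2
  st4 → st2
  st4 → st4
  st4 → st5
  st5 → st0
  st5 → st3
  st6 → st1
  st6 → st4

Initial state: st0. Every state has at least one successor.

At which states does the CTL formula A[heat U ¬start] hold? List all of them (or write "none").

{st6}

States satisfying heat: {st0, st2, st3, st4, st5}.
States satisfying ¬start: {st6}.
States satisfying A[heat U ¬start]: {st6}.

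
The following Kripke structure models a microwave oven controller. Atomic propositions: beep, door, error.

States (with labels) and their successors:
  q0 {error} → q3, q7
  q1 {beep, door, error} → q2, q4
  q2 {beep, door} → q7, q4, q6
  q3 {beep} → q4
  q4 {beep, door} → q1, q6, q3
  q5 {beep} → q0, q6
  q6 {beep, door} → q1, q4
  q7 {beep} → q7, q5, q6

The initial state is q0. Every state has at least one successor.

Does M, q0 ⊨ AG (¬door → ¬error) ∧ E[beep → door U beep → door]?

Violated

States satisfying ¬door → ¬error: {q1, q2, q3, q4, q5, q6, q7}.
States satisfying AG (¬door → ¬error): ∅.
States satisfying beep → door: {q0, q1, q2, q4, q6}.
States satisfying E[beep → door U beep → door]: {q0, q1, q2, q4, q6}.
States satisfying AG (¬door → ¬error) ∧ E[beep → door U beep → door]: ∅.
q0 ∉ Sat(AG (¬door → ¬error) ∧ E[beep → door U beep → door]).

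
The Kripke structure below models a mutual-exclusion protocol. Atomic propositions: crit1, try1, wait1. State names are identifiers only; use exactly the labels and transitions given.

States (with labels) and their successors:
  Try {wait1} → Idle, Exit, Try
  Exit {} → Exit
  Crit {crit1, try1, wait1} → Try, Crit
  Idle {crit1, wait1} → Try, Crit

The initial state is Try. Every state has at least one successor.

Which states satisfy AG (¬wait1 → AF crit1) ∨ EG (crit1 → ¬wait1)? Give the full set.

{Try, Exit}

States satisfying ¬wait1 → AF crit1: {Try, Crit, Idle}.
States satisfying AG (¬wait1 → AF crit1): ∅.
States satisfying crit1 → ¬wait1: {Try, Exit}.
States satisfying EG (crit1 → ¬wait1): {Try, Exit}.
States satisfying AG (¬wait1 → AF crit1) ∨ EG (crit1 → ¬wait1): {Try, Exit}.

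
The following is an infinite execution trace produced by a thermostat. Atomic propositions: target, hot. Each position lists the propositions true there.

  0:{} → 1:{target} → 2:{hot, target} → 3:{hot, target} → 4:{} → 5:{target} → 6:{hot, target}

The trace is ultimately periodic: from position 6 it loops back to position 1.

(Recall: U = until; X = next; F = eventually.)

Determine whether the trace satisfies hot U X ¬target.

No

Walking from position 0: at position 0, X ¬target has not yet held and hot fails, so hot U X ¬target is false.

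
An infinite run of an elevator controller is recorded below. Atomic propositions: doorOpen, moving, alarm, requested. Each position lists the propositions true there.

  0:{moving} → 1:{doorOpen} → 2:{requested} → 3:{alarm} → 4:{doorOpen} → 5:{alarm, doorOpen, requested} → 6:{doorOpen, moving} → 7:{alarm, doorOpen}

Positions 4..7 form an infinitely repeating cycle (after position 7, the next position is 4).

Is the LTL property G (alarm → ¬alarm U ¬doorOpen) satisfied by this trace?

alarm → ¬alarm U ¬doorOpen must hold at every position from 0 onward. It fails at position 5, so G (alarm → ¬alarm U ¬doorOpen) is false.
Positions where alarm holds: 3, 5, 7.
Check ¬alarm U ¬doorOpen at each: 3→ok, 5→fails, 7→fails.

Violated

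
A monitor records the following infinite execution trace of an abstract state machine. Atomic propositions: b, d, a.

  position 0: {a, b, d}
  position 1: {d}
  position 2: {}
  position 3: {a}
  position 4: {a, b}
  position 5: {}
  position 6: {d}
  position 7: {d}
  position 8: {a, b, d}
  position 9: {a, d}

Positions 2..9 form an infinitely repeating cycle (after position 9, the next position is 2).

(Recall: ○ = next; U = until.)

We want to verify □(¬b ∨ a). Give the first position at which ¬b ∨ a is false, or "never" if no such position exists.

never

¬b ∨ a holds at every position 0..9, and those are all the positions the trace ever visits, so the invariant □(¬b ∨ a) is never violated.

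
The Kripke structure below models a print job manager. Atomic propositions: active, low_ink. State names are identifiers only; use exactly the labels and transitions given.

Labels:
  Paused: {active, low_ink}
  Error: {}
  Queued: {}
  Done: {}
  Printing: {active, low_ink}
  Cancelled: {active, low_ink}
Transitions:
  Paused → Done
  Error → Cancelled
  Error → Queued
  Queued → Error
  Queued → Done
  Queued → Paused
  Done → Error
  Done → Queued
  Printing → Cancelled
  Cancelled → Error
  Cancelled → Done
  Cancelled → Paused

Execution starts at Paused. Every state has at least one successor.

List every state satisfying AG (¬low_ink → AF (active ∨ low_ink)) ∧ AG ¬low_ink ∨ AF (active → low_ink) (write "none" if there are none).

States satisfying ¬low_ink → AF (active ∨ low_ink): {Paused, Printing, Cancelled}.
States satisfying AG (¬low_ink → AF (active ∨ low_ink)): ∅.
States satisfying ¬low_ink: {Error, Queued, Done}.
States satisfying AG ¬low_ink: ∅.
States satisfying active → low_ink: {Paused, Error, Queued, Done, Printing, Cancelled}.
States satisfying AF (active → low_ink): {Paused, Error, Queued, Done, Printing, Cancelled}.
States satisfying AG (¬low_ink → AF (active ∨ low_ink)) ∧ AG ¬low_ink ∨ AF (active → low_ink): {Paused, Error, Queued, Done, Printing, Cancelled}.

{Paused, Error, Queued, Done, Printing, Cancelled}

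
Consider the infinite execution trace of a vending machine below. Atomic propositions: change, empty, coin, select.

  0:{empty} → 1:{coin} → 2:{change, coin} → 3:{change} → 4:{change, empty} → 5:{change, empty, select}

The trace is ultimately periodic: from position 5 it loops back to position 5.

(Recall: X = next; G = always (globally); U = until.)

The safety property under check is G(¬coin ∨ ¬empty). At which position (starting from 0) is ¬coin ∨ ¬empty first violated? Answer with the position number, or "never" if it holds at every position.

never

¬coin ∨ ¬empty holds at every position 0..5, and those are all the positions the trace ever visits, so the invariant G(¬coin ∨ ¬empty) is never violated.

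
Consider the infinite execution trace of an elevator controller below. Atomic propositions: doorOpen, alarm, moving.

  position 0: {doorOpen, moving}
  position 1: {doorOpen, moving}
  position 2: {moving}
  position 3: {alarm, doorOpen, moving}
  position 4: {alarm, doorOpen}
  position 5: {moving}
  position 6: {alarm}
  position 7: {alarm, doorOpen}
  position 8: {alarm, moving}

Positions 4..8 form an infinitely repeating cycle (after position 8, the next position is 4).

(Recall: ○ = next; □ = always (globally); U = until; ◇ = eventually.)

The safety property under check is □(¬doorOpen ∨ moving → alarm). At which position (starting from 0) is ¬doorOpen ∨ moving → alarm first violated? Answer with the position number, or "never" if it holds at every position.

0

At position 0 the labels are {doorOpen, moving}, so ¬doorOpen ∨ moving → alarm is false there. This is the first violation.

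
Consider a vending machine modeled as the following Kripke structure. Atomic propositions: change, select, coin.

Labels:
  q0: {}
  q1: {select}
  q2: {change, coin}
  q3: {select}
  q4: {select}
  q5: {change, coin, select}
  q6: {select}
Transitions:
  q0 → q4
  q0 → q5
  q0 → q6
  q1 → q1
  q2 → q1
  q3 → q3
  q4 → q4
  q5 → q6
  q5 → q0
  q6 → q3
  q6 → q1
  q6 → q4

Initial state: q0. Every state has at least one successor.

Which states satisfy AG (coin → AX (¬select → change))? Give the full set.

States satisfying coin → AX (¬select → change): {q0, q1, q2, q3, q4, q6}.
States satisfying AG (coin → AX (¬select → change)): {q1, q2, q3, q4, q6}.

{q1, q2, q3, q4, q6}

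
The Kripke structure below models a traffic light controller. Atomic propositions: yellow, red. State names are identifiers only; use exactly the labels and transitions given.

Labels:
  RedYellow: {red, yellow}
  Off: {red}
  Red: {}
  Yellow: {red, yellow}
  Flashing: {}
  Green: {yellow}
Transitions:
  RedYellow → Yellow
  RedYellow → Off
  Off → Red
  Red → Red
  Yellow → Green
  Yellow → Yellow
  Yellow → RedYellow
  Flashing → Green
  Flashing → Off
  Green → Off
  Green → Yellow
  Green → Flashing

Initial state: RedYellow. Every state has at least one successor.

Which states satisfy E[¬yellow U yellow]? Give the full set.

{RedYellow, Yellow, Flashing, Green}

States satisfying ¬yellow: {Off, Red, Flashing}.
States satisfying yellow: {RedYellow, Yellow, Green}.
States satisfying E[¬yellow U yellow]: {RedYellow, Yellow, Flashing, Green}.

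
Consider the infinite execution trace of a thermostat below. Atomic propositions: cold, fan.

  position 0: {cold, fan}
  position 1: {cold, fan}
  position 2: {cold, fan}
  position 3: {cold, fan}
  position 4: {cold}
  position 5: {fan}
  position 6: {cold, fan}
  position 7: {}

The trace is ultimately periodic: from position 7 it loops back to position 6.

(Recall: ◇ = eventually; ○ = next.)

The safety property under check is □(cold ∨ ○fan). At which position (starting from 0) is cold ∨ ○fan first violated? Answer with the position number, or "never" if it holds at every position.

never

cold ∨ ○fan holds at every position 0..7, and those are all the positions the trace ever visits, so the invariant □(cold ∨ ○fan) is never violated.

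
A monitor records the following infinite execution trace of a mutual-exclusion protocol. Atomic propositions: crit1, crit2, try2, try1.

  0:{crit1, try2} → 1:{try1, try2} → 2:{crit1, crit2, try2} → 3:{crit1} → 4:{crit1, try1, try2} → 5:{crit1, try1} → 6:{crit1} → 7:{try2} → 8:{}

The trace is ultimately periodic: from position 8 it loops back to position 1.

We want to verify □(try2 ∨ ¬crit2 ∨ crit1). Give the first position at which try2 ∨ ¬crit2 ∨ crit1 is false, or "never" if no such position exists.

never

try2 ∨ ¬crit2 ∨ crit1 holds at every position 0..8, and those are all the positions the trace ever visits, so the invariant □(try2 ∨ ¬crit2 ∨ crit1) is never violated.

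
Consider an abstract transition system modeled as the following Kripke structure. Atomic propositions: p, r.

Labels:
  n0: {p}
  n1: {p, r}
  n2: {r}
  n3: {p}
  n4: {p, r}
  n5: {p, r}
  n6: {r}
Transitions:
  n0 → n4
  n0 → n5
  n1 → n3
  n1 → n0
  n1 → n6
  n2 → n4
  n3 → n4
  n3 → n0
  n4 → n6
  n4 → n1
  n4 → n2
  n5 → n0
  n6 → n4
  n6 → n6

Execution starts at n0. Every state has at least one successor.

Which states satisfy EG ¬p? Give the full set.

States satisfying ¬p: {n2, n6}.
States satisfying EG ¬p: {n6}.

{n6}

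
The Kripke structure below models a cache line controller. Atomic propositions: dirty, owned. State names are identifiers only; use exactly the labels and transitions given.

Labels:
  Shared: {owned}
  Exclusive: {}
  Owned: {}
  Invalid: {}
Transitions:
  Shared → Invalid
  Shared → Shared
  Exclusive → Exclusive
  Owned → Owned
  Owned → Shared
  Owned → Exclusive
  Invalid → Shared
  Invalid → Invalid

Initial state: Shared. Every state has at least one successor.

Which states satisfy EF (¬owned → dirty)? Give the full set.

{Shared, Owned, Invalid}

States satisfying ¬owned → dirty: {Shared}.
States satisfying EF (¬owned → dirty): {Shared, Owned, Invalid}.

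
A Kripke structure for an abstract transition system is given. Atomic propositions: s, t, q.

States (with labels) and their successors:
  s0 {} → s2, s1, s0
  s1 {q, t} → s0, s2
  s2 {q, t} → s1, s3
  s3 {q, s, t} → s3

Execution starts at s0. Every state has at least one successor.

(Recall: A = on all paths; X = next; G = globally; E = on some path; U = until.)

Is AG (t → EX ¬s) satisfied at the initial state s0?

States satisfying t → EX ¬s: {s0, s1, s2}.
States satisfying AG (t → EX ¬s): ∅.
s3 is reachable from s0 and violates t → EX ¬s, so AG fails at s0.
s0 ∉ Sat(AG (t → EX ¬s)).

Does not hold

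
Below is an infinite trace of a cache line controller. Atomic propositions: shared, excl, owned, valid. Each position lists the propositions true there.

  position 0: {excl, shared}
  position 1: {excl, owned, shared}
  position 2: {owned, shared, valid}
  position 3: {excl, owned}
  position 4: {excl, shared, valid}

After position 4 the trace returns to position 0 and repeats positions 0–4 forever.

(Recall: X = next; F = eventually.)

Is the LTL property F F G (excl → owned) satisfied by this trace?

Violated

F G (excl → owned) is false at every position 0..4, so it never becomes true and F F G (excl → owned) fails.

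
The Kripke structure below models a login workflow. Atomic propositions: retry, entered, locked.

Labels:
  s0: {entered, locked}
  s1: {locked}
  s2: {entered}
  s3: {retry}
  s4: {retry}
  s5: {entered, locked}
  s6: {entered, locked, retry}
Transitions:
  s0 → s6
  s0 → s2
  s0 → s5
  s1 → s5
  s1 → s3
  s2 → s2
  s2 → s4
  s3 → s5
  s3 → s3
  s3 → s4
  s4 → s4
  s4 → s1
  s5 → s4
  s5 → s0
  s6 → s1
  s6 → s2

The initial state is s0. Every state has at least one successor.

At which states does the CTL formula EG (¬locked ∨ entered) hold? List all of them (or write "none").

States satisfying ¬locked ∨ entered: {s0, s2, s3, s4, s5, s6}.
States satisfying EG (¬locked ∨ entered): {s0, s2, s3, s4, s5, s6}.

{s0, s2, s3, s4, s5, s6}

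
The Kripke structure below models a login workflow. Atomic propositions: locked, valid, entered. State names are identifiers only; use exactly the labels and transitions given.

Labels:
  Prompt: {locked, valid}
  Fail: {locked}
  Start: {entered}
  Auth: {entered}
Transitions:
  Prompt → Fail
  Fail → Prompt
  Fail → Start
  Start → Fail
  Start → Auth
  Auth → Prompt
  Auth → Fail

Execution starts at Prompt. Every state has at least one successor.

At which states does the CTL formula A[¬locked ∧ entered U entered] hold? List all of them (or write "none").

{Start, Auth}

States satisfying ¬locked ∧ entered: {Start, Auth}.
States satisfying entered: {Start, Auth}.
States satisfying A[¬locked ∧ entered U entered]: {Start, Auth}.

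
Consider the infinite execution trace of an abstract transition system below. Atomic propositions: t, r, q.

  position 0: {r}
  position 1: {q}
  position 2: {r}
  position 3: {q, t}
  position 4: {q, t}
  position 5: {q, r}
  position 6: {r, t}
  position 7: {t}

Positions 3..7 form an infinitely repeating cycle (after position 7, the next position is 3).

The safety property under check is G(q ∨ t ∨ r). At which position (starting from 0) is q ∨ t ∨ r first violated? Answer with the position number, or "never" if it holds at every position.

never

q ∨ t ∨ r holds at every position 0..7, and those are all the positions the trace ever visits, so the invariant G(q ∨ t ∨ r) is never violated.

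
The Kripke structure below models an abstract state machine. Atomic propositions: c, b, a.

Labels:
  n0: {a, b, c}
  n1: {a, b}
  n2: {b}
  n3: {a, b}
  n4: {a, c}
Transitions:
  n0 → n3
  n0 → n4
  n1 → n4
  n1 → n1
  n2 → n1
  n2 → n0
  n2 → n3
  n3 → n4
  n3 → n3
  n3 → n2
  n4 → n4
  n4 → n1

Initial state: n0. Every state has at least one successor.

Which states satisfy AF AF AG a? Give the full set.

States satisfying AF AG a: {n1, n4}.
States satisfying AF AF AG a: {n1, n4}.

{n1, n4}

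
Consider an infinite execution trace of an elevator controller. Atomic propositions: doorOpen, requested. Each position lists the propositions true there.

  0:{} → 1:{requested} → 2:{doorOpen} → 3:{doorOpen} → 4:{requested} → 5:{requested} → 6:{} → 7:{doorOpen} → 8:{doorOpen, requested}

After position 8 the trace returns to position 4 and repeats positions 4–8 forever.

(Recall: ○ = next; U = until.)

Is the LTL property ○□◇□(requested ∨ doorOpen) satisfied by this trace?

Violated

The position after 0 is 1; □◇□(requested ∨ doorOpen) is false there.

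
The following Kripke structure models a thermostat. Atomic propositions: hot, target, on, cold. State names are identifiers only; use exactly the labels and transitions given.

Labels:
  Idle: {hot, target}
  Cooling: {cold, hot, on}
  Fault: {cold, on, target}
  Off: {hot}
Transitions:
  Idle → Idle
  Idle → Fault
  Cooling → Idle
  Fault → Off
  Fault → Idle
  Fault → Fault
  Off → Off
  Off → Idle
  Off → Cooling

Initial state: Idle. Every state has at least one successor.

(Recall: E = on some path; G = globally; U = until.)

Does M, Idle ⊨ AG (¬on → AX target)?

Violated

States satisfying ¬on → AX target: {Idle, Cooling, Fault}.
States satisfying AG (¬on → AX target): ∅.
Off is reachable from Idle and violates ¬on → AX target, so AG fails at Idle.
Idle ∉ Sat(AG (¬on → AX target)).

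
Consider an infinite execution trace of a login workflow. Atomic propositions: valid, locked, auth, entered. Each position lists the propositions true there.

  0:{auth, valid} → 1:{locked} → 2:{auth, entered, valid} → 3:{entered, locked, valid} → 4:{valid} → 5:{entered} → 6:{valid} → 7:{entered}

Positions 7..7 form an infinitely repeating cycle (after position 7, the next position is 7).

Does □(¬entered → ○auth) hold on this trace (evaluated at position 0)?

¬entered → ○auth must hold at every position from 0 onward. It fails at position 0, so □(¬entered → ○auth) is false.
Positions where ¬entered holds: 0, 1, 4, 6.
Check ○auth at each: 0→fails, 1→ok, 4→fails, 6→fails.

No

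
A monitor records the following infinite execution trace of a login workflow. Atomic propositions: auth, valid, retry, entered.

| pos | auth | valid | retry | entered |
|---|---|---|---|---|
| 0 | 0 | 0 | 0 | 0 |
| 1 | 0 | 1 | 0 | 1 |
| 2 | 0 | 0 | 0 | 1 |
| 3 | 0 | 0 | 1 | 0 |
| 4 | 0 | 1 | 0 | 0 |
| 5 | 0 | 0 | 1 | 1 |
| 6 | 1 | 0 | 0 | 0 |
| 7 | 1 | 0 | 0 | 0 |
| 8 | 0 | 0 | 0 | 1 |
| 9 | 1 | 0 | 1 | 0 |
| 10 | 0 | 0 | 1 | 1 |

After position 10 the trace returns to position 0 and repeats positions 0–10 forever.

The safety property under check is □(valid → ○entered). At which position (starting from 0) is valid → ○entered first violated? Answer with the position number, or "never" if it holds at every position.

valid → ○entered holds at every position 0..10, and those are all the positions the trace ever visits, so the invariant □(valid → ○entered) is never violated.

never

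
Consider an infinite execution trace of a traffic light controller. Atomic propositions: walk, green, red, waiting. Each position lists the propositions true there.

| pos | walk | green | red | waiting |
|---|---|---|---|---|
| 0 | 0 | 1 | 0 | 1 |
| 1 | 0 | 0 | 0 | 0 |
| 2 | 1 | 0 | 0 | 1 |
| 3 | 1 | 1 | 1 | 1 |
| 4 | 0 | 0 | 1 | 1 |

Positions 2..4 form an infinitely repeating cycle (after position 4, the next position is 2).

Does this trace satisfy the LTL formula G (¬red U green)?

¬red U green must hold at every position from 0 onward. It fails at position 4, so G (¬red U green) is false.

No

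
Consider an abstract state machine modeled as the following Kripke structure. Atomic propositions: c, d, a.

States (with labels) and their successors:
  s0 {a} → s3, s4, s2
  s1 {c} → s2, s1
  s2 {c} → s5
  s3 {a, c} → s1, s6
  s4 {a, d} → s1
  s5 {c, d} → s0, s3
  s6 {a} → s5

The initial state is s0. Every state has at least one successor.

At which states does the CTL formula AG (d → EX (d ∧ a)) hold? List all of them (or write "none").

none

States satisfying d → EX (d ∧ a): {s0, s1, s2, s3, s6}.
States satisfying AG (d → EX (d ∧ a)): ∅.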